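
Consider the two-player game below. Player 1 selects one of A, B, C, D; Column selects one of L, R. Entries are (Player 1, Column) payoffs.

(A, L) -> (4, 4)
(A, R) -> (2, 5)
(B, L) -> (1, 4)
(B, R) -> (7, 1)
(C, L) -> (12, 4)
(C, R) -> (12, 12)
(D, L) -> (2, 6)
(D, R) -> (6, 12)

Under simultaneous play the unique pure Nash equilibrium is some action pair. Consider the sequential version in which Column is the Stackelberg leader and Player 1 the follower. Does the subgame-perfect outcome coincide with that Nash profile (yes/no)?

Work backward from Player 1's decision.
- L: Player 1 compares 4, 1, 12, 2 and picks C; Column would get 4.
- R: Player 1 compares 2, 7, 12, 6 and picks C; Column would get 12.
Maximizing over 4, 12, Column chooses R. Subgame-perfect outcome: (C, R) with payoffs (12, 12).
Now find the simultaneous Nash equilibrium.
Player 1's best replies: L→C; R→C.
Column's best replies: A→R; B→L; C→R; D→R.
Only (C, R) has each player best-responding; Nash payoffs (12, 12).
Sequential outcome (C, R) coincides with the Nash profile (C, R).

yes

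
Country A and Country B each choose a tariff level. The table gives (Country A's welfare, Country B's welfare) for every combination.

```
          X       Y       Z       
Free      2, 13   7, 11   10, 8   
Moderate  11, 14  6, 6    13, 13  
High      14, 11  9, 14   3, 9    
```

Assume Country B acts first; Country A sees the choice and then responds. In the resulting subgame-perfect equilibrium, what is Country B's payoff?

14

Country A best-responds to each possible Country B move:
- X: Country A compares 2, 11, 14 and picks High; Country B would get 11.
- Y: Country A compares 7, 6, 9 and picks High; Country B would get 14.
- Z: Country A compares 10, 13, 3 and picks Moderate; Country B would get 13.
Among 11, 14, 13, the best is 14 at Y. Subgame-perfect outcome: (High, Y) with payoffs (9, 14).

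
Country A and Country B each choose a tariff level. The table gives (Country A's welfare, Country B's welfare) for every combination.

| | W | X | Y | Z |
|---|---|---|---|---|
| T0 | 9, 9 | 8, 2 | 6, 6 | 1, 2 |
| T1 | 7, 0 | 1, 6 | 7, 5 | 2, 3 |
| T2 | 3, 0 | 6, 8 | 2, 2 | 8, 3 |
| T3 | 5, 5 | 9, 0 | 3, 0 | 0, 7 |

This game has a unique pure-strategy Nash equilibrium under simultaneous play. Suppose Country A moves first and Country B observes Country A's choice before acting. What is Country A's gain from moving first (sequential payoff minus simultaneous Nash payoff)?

0

Country B best-responds to each possible Country A move:
- T0 → Country B plays W (best of 9, 2, 6, 2); Country A gets 9.
- T1 → Country B plays X (best of 0, 6, 5, 3); Country A gets 1.
- T2 → Country B plays X (best of 0, 8, 2, 3); Country A gets 6.
- T3 → Country B plays Z (best of 5, 0, 0, 7); Country A gets 0.
Maximizing over 9, 1, 6, 0, Country A chooses T0. Subgame-perfect outcome: (T0, W) with payoffs (9, 9).
Under simultaneous play:
Country A's best replies: W→T0; X→T3; Y→T1; Z→T2.
Country B's best replies: T0→W; T1→X; T2→X; T3→Z.
The unique mutual best reply is (T0, W), giving (9, 9).
Country A's commitment gain: 9 − 9 = 0.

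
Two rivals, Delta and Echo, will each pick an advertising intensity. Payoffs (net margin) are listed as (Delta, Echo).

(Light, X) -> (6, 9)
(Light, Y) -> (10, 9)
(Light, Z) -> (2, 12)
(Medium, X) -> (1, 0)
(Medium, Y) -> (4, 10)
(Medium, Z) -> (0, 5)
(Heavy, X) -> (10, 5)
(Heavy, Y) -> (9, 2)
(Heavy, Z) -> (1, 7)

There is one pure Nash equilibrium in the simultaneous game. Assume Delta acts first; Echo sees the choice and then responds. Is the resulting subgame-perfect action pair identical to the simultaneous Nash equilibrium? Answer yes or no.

no

Backward induction with Delta moving first.
- Light → Echo plays Z (best of 9, 9, 12); Delta gets 2.
- Medium → Echo plays Y (best of 0, 10, 5); Delta gets 4.
- Heavy → Echo plays Z (best of 5, 2, 7); Delta gets 1.
Maximizing over 2, 4, 1, Delta chooses Medium. Subgame-perfect outcome: (Medium, Y) with payoffs (4, 10).
Under simultaneous play:
Delta's best replies: X→Heavy; Y→Light; Z→Light.
Echo's best replies: Light→Z; Medium→Y; Heavy→Z.
The unique mutual best reply is (Light, Z), giving (2, 12).
Sequential outcome (Medium, Y) differs from the Nash profile (Light, Z).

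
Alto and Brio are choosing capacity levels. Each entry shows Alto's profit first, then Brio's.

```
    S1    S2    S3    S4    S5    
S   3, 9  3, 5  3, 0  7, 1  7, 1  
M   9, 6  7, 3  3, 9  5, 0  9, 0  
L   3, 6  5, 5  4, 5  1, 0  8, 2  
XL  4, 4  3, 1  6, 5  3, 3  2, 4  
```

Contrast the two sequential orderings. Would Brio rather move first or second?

first

If Alto leads: Brio's best replies are S→S1, M→S3, L→S1, XL→S3; Alto's induced payoffs 3, 3, 3, 6; outcome (XL, S3), payoffs (6, 5).
If Brio leads: Alto's best replies are S1→M, S2→M, S3→XL, S4→S, S5→M; Brio's induced payoffs 6, 3, 5, 1, 0; outcome (M, S1), payoffs (9, 6).
Brio gets 6 moving first and 5 moving second, so Brio prefers to move first.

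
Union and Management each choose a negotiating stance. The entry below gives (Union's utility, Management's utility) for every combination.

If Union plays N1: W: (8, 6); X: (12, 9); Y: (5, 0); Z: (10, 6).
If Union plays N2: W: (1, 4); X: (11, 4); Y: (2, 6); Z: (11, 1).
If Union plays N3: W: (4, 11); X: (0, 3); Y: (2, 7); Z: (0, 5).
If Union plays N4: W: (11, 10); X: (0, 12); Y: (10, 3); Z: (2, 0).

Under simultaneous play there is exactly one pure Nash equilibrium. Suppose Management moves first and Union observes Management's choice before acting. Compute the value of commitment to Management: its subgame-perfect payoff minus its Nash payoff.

1

Solve by backward induction (Management leads).
- W: Union compares 8, 1, 4, 11 and picks N4; Management would get 10.
- X: Union compares 12, 11, 0, 0 and picks N1; Management would get 9.
- Y: Union compares 5, 2, 2, 10 and picks N4; Management would get 3.
- Z: Union compares 10, 11, 0, 2 and picks N2; Management would get 1.
Among 10, 9, 3, 1, the best is 10 at W. Subgame-perfect outcome: (N4, W) with payoffs (11, 10).
For the simultaneous game, intersect best replies.
Union's best replies: W→N4; X→N1; Y→N4; Z→N2.
Management's best replies: N1→X; N2→Y; N3→W; N4→X.
Only (N1, X) has each player best-responding; Nash payoffs (12, 9).
Management's commitment gain: 10 − 9 = 1.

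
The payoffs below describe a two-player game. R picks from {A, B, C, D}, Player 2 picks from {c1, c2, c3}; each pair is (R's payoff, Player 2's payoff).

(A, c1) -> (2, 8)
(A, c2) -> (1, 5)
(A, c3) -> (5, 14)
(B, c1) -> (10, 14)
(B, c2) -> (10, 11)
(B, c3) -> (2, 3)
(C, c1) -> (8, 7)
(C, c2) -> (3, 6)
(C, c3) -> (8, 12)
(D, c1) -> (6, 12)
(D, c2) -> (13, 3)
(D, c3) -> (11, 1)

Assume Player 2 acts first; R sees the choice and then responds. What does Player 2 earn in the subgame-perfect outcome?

14

Solve by backward induction (Player 2 leads).
- c1: BR = B, leader payoff 14.
- c2: BR = D, leader payoff 3.
- c3: BR = D, leader payoff 1.
Maximizing over 14, 3, 1, Player 2 chooses c1. Subgame-perfect outcome: (B, c1) with payoffs (10, 14).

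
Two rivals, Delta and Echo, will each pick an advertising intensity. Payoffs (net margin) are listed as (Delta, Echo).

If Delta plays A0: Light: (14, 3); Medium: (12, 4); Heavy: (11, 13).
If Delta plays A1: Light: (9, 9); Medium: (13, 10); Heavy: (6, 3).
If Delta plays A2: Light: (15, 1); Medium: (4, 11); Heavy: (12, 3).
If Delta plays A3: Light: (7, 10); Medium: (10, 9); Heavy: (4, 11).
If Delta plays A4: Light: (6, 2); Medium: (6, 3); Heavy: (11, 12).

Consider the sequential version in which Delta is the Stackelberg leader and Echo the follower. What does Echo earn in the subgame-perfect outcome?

Backward induction with Delta moving first.
- A0: Echo compares 3, 4, 13 and picks Heavy; Delta would get 11.
- A1: Echo compares 9, 10, 3 and picks Medium; Delta would get 13.
- A2: Echo compares 1, 11, 3 and picks Medium; Delta would get 4.
- A3: Echo compares 10, 9, 11 and picks Heavy; Delta would get 4.
- A4: Echo compares 2, 3, 12 and picks Heavy; Delta would get 11.
Delta's induced payoffs are 11, 13, 4, 4, 11, so Delta commits to A1. Subgame-perfect outcome: (A1, Medium) with payoffs (13, 10).

10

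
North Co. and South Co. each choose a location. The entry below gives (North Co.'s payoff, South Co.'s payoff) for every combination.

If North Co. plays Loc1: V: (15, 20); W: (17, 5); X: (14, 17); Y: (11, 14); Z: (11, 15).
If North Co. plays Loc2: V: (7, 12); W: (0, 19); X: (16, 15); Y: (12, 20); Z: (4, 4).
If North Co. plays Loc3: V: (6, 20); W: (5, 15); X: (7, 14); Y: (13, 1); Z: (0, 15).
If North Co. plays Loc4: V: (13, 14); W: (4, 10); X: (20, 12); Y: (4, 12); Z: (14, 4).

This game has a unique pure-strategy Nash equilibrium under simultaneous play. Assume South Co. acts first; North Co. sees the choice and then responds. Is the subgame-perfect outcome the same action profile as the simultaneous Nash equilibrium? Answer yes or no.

Work backward from North Co.'s decision.
- V: BR = Loc1, leader payoff 20.
- W: BR = Loc1, leader payoff 5.
- X: BR = Loc4, leader payoff 12.
- Y: BR = Loc3, leader payoff 1.
- Z: BR = Loc4, leader payoff 4.
Maximizing over 20, 5, 12, 1, 4, South Co. chooses V. Subgame-perfect outcome: (Loc1, V) with payoffs (15, 20).
Under simultaneous play:
North Co.'s best replies: V→Loc1; W→Loc1; X→Loc4; Y→Loc3; Z→Loc4.
South Co.'s best replies: Loc1→V; Loc2→Y; Loc3→V; Loc4→V.
Only (Loc1, V) has each player best-responding; Nash payoffs (15, 20).
Sequential outcome (Loc1, V) coincides with the Nash profile (Loc1, V).

yes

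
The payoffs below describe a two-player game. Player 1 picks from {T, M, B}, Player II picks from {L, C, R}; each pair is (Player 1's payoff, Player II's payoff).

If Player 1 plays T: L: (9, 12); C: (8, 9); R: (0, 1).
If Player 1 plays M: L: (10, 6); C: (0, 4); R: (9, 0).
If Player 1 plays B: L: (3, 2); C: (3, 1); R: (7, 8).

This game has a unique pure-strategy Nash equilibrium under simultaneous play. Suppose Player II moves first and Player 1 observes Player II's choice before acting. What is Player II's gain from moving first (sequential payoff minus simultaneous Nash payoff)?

Work backward from Player 1's decision.
- L → Player 1 plays M (best of 9, 10, 3); Player II gets 6.
- C → Player 1 plays T (best of 8, 0, 3); Player II gets 9.
- R → Player 1 plays M (best of 0, 9, 7); Player II gets 0.
Among 6, 9, 0, the best is 9 at C. Subgame-perfect outcome: (T, C) with payoffs (8, 9).
Under simultaneous play:
Player 1's best replies: L→M; C→T; R→M.
Player II's best replies: T→L; M→L; B→R.
The unique mutual best reply is (M, L), giving (10, 6).
Player II's commitment gain: 9 − 6 = 3.

3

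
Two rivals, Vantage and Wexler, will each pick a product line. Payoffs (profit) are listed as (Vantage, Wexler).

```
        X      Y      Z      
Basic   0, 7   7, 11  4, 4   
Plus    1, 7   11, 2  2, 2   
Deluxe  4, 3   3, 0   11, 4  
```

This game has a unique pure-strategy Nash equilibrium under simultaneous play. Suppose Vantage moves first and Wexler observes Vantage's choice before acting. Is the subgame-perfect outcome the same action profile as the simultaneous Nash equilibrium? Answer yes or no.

Work backward from Wexler's decision.
- Basic → Wexler plays Y (best of 7, 11, 4); Vantage gets 7.
- Plus → Wexler plays X (best of 7, 2, 2); Vantage gets 1.
- Deluxe → Wexler plays Z (best of 3, 0, 4); Vantage gets 11.
Vantage's induced payoffs are 7, 1, 11, so Vantage commits to Deluxe. Subgame-perfect outcome: (Deluxe, Z) with payoffs (11, 4).
For the simultaneous game, intersect best replies.
Vantage's best replies: X→Deluxe; Y→Plus; Z→Deluxe.
Wexler's best replies: Basic→Y; Plus→X; Deluxe→Z.
The unique mutual best reply is (Deluxe, Z), giving (11, 4).
Sequential outcome (Deluxe, Z) coincides with the Nash profile (Deluxe, Z).

yes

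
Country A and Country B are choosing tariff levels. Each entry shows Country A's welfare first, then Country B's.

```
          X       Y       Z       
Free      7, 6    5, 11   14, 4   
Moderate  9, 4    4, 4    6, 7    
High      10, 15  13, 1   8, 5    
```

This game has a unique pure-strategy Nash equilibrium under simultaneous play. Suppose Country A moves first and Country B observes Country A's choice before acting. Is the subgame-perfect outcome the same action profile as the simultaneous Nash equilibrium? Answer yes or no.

yes

Backward induction with Country A moving first.
- Free → Country B plays Y (best of 6, 11, 4); Country A gets 5.
- Moderate → Country B plays Z (best of 4, 4, 7); Country A gets 6.
- High → Country B plays X (best of 15, 1, 5); Country A gets 10.
Country A's induced payoffs are 5, 6, 10, so Country A commits to High. Subgame-perfect outcome: (High, X) with payoffs (10, 15).
Under simultaneous play:
Country A's best replies: X→High; Y→High; Z→Free.
Country B's best replies: Free→Y; Moderate→Z; High→X.
Only (High, X) has each player best-responding; Nash payoffs (10, 15).
Sequential outcome (High, X) coincides with the Nash profile (High, X).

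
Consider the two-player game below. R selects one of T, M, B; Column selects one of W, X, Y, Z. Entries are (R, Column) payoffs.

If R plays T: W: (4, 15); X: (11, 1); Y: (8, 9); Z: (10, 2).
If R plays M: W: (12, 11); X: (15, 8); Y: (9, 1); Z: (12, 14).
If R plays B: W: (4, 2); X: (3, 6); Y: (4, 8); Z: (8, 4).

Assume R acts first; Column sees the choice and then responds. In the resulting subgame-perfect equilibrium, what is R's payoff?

Solve by backward induction (R leads).
- T: Column compares 15, 1, 9, 2 and picks W; R would get 4.
- M: Column compares 11, 8, 1, 14 and picks Z; R would get 12.
- B: Column compares 2, 6, 8, 4 and picks Y; R would get 4.
R's induced payoffs are 4, 12, 4, so R commits to M. Subgame-perfect outcome: (M, Z) with payoffs (12, 14).

12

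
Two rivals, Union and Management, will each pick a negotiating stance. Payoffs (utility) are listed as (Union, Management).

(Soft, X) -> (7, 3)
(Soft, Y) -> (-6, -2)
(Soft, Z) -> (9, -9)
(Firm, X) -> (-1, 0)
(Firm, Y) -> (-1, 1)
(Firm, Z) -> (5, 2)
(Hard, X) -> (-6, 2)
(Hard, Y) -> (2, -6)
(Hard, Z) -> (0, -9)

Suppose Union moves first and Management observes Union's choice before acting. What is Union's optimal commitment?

Work backward from Management's decision.
- Soft: BR = X, leader payoff 7.
- Firm: BR = Z, leader payoff 5.
- Hard: BR = X, leader payoff -6.
Maximizing over 7, 5, -6, Union chooses Soft. Subgame-perfect outcome: (Soft, X) with payoffs (7, 3).

Soft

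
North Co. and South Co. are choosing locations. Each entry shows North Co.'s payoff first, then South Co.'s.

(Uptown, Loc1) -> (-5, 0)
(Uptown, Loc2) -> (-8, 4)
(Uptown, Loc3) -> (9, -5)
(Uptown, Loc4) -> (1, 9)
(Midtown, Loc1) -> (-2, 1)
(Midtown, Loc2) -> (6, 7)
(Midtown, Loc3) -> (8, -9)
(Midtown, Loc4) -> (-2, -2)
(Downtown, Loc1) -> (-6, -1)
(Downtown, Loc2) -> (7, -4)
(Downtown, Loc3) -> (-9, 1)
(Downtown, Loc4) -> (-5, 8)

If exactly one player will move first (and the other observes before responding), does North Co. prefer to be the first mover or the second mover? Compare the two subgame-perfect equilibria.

first

If North Co. leads: South Co.'s best replies are Uptown→Loc4, Midtown→Loc2, Downtown→Loc4; North Co.'s induced payoffs 1, 6, -5; outcome (Midtown, Loc2), payoffs (6, 7).
If South Co. leads: North Co.'s best replies are Loc1→Midtown, Loc2→Downtown, Loc3→Uptown, Loc4→Uptown; South Co.'s induced payoffs 1, -4, -5, 9; outcome (Uptown, Loc4), payoffs (1, 9).
North Co. gets 6 moving first and 1 moving second, so North Co. prefers to move first.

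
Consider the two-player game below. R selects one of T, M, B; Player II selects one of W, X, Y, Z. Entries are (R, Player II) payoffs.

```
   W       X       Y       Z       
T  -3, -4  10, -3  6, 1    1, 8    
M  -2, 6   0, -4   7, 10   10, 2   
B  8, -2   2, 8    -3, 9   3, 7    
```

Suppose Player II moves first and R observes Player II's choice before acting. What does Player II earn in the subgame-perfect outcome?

R best-responds to each possible Player II move:
- W: BR = B, leader payoff -2.
- X: BR = T, leader payoff -3.
- Y: BR = M, leader payoff 10.
- Z: BR = M, leader payoff 2.
Player II's induced payoffs are -2, -3, 10, 2, so Player II commits to Y. Subgame-perfect outcome: (M, Y) with payoffs (7, 10).

10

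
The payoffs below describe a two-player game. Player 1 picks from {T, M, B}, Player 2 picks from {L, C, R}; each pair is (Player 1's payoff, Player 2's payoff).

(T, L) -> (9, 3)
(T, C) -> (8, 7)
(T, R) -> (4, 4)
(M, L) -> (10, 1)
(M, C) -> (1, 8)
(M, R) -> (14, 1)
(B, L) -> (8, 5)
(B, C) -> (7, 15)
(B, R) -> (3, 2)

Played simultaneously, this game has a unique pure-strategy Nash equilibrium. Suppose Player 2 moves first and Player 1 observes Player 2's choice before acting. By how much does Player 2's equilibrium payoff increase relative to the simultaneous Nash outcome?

0

Solve by backward induction (Player 2 leads).
- L: Player 1 compares 9, 10, 8 and picks M; Player 2 would get 1.
- C: Player 1 compares 8, 1, 7 and picks T; Player 2 would get 7.
- R: Player 1 compares 4, 14, 3 and picks M; Player 2 would get 1.
Maximizing over 1, 7, 1, Player 2 chooses C. Subgame-perfect outcome: (T, C) with payoffs (8, 7).
Now find the simultaneous Nash equilibrium.
Player 1's best replies: L→M; C→T; R→M.
Player 2's best replies: T→C; M→C; B→C.
The unique mutual best reply is (T, C), giving (8, 7).
Player 2's commitment gain: 7 − 7 = 0.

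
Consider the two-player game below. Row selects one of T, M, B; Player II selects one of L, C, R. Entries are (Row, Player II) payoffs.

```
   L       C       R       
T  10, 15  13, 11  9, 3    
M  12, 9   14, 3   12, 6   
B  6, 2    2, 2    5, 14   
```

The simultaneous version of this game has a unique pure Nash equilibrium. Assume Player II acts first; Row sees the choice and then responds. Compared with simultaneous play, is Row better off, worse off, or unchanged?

Solve by backward induction (Player II leads).
- L → Row plays M (best of 10, 12, 6); Player II gets 9.
- C → Row plays M (best of 13, 14, 2); Player II gets 3.
- R → Row plays M (best of 9, 12, 5); Player II gets 6.
Player II's induced payoffs are 9, 3, 6, so Player II commits to L. Subgame-perfect outcome: (M, L) with payoffs (12, 9).
Under simultaneous play:
Row's best replies: L→M; C→M; R→M.
Player II's best replies: T→L; M→L; B→R.
Only (M, L) has each player best-responding; Nash payoffs (12, 9).
Row earns 12 sequentially versus 12 at the Nash outcome: unchanged.

unchanged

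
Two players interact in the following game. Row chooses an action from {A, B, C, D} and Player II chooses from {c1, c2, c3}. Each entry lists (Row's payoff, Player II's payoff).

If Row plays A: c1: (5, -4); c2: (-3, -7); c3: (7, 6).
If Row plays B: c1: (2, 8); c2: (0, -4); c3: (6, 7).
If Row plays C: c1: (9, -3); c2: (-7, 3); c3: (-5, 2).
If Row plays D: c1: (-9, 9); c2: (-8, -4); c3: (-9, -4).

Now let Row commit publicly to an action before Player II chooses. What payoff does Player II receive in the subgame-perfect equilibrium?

Solve by backward induction (Row leads).
- A: BR = c3, leader payoff 7.
- B: BR = c1, leader payoff 2.
- C: BR = c2, leader payoff -7.
- D: BR = c1, leader payoff -9.
Row's induced payoffs are 7, 2, -7, -9, so Row commits to A. Subgame-perfect outcome: (A, c3) with payoffs (7, 6).

6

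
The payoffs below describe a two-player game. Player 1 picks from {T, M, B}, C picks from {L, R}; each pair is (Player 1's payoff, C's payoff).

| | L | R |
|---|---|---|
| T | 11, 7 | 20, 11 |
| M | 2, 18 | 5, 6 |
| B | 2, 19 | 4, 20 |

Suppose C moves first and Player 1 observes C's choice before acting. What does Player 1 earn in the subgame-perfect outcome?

Solve by backward induction (C leads).
- L: Player 1 compares 11, 2, 2 and picks T; C would get 7.
- R: Player 1 compares 20, 5, 4 and picks T; C would get 11.
Maximizing over 7, 11, C chooses R. Subgame-perfect outcome: (T, R) with payoffs (20, 11).

20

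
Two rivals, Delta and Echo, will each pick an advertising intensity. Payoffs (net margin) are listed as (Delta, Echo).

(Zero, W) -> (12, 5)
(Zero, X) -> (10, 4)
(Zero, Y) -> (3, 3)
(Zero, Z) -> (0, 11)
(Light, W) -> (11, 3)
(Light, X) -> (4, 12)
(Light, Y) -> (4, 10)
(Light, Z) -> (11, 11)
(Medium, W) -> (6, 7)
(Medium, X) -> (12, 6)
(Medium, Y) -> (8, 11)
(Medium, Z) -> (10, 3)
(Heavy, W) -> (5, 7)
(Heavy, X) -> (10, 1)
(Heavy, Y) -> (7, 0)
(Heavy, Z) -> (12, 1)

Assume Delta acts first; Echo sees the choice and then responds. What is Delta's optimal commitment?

Medium

Backward induction with Delta moving first.
- Zero: Echo compares 5, 4, 3, 11 and picks Z; Delta would get 0.
- Light: Echo compares 3, 12, 10, 11 and picks X; Delta would get 4.
- Medium: Echo compares 7, 6, 11, 3 and picks Y; Delta would get 8.
- Heavy: Echo compares 7, 1, 0, 1 and picks W; Delta would get 5.
Maximizing over 0, 4, 8, 5, Delta chooses Medium. Subgame-perfect outcome: (Medium, Y) with payoffs (8, 11).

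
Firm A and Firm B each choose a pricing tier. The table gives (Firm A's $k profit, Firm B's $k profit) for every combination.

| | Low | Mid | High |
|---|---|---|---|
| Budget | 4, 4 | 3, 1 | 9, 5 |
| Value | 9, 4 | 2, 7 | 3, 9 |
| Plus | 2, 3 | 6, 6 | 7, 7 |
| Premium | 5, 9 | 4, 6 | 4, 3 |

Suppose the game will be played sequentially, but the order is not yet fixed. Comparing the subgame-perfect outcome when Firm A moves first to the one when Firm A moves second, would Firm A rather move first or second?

first

If Firm A leads: Firm B's best replies are Budget→High, Value→High, Plus→High, Premium→Low; Firm A's induced payoffs 9, 3, 7, 5; outcome (Budget, High), payoffs (9, 5).
If Firm B leads: Firm A's best replies are Low→Value, Mid→Plus, High→Budget; Firm B's induced payoffs 4, 6, 5; outcome (Plus, Mid), payoffs (6, 6).
Firm A gets 9 moving first and 6 moving second, so Firm A prefers to move first.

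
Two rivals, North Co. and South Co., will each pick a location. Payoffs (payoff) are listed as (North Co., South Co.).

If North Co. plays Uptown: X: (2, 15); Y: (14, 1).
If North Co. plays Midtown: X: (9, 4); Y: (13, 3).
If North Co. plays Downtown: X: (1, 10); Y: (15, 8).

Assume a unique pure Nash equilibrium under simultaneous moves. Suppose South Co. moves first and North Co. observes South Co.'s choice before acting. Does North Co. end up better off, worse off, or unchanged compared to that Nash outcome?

North Co. best-responds to each possible South Co. move:
- X: BR = Midtown, leader payoff 4.
- Y: BR = Downtown, leader payoff 8.
Among 4, 8, the best is 8 at Y. Subgame-perfect outcome: (Downtown, Y) with payoffs (15, 8).
Now find the simultaneous Nash equilibrium.
North Co.'s best replies: X→Midtown; Y→Downtown.
South Co.'s best replies: Uptown→X; Midtown→X; Downtown→X.
The unique mutual best reply is (Midtown, X), giving (9, 4).
North Co. earns 15 sequentially versus 9 at the Nash outcome: better off.

better off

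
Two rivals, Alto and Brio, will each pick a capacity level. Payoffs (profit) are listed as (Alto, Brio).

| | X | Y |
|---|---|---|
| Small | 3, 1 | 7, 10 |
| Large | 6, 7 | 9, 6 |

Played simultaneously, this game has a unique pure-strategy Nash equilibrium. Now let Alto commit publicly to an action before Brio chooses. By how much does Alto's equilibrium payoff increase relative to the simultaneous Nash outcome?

1

Work backward from Brio's decision.
- Small: BR = Y, leader payoff 7.
- Large: BR = X, leader payoff 6.
Maximizing over 7, 6, Alto chooses Small. Subgame-perfect outcome: (Small, Y) with payoffs (7, 10).
Now find the simultaneous Nash equilibrium.
Alto's best replies: X→Large; Y→Large.
Brio's best replies: Small→Y; Large→X.
The unique mutual best reply is (Large, X), giving (6, 7).
Alto's commitment gain: 7 − 6 = 1.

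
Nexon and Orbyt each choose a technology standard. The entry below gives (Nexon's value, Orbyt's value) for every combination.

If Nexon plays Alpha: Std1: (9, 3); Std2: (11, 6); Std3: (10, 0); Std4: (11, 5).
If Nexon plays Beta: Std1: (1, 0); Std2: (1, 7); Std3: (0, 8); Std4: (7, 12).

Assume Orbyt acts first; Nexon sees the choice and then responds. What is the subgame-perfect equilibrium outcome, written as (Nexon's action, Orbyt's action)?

(Alpha, Std2)

Solve by backward induction (Orbyt leads).
- Std1 → Nexon plays Alpha (best of 9, 1); Orbyt gets 3.
- Std2 → Nexon plays Alpha (best of 11, 1); Orbyt gets 6.
- Std3 → Nexon plays Alpha (best of 10, 0); Orbyt gets 0.
- Std4 → Nexon plays Alpha (best of 11, 7); Orbyt gets 5.
Among 3, 6, 0, 5, the best is 6 at Std2. Subgame-perfect outcome: (Alpha, Std2) with payoffs (11, 6).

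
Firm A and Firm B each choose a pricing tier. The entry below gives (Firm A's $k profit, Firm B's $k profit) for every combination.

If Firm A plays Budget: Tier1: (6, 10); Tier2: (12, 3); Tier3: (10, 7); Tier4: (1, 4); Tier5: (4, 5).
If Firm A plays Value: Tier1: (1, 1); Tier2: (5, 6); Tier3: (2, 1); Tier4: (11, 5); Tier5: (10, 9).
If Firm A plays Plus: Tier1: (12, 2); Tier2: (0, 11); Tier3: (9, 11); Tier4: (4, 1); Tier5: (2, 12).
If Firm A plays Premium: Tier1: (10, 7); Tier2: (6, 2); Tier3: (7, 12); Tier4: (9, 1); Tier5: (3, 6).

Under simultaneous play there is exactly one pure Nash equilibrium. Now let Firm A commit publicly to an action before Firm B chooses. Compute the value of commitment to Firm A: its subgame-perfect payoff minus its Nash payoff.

0

Work backward from Firm B's decision.
- Budget: BR = Tier1, leader payoff 6.
- Value: BR = Tier5, leader payoff 10.
- Plus: BR = Tier5, leader payoff 2.
- Premium: BR = Tier3, leader payoff 7.
Maximizing over 6, 10, 2, 7, Firm A chooses Value. Subgame-perfect outcome: (Value, Tier5) with payoffs (10, 9).
Now find the simultaneous Nash equilibrium.
Firm A's best replies: Tier1→Plus; Tier2→Budget; Tier3→Budget; Tier4→Value; Tier5→Value.
Firm B's best replies: Budget→Tier1; Value→Tier5; Plus→Tier5; Premium→Tier3.
Only (Value, Tier5) has each player best-responding; Nash payoffs (10, 9).
Firm A's commitment gain: 10 − 10 = 0.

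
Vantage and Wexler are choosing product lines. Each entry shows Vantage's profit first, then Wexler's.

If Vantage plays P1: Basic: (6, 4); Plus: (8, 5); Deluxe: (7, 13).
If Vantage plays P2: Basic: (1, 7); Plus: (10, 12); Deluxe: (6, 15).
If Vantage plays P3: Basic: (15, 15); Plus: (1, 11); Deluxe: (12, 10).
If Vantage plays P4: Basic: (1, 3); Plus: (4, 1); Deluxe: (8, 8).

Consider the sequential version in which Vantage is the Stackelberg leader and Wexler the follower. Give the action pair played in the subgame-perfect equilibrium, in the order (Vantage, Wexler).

(P3, Basic)

Work backward from Wexler's decision.
- P1: BR = Deluxe, leader payoff 7.
- P2: BR = Deluxe, leader payoff 6.
- P3: BR = Basic, leader payoff 15.
- P4: BR = Deluxe, leader payoff 8.
Maximizing over 7, 6, 15, 8, Vantage chooses P3. Subgame-perfect outcome: (P3, Basic) with payoffs (15, 15).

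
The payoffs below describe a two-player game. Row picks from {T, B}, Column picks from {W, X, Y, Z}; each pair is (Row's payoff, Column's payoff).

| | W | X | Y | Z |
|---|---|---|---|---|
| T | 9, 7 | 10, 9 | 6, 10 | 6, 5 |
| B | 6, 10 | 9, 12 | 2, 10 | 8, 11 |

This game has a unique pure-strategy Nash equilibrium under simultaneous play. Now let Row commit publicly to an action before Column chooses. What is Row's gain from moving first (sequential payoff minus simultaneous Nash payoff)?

3

Work backward from Column's decision.
- T: Column compares 7, 9, 10, 5 and picks Y; Row would get 6.
- B: Column compares 10, 12, 10, 11 and picks X; Row would get 9.
Row's induced payoffs are 6, 9, so Row commits to B. Subgame-perfect outcome: (B, X) with payoffs (9, 12).
Now find the simultaneous Nash equilibrium.
Row's best replies: W→T; X→T; Y→T; Z→B.
Column's best replies: T→Y; B→X.
Only (T, Y) has each player best-responding; Nash payoffs (6, 10).
Row's commitment gain: 9 − 6 = 3.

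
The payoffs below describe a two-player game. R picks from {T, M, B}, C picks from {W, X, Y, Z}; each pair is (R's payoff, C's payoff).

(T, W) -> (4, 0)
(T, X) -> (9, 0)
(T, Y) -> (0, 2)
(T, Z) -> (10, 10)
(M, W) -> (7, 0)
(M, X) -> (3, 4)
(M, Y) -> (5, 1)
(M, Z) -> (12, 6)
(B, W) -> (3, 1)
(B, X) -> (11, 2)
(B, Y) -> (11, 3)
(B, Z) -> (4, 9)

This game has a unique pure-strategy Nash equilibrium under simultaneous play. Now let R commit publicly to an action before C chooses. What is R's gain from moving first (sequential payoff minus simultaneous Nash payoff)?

0

Solve by backward induction (R leads).
- T: BR = Z, leader payoff 10.
- M: BR = Z, leader payoff 12.
- B: BR = Z, leader payoff 4.
R's induced payoffs are 10, 12, 4, so R commits to M. Subgame-perfect outcome: (M, Z) with payoffs (12, 6).
Under simultaneous play:
R's best replies: W→M; X→B; Y→B; Z→M.
C's best replies: T→Z; M→Z; B→Z.
The unique mutual best reply is (M, Z), giving (12, 6).
R's commitment gain: 12 − 12 = 0.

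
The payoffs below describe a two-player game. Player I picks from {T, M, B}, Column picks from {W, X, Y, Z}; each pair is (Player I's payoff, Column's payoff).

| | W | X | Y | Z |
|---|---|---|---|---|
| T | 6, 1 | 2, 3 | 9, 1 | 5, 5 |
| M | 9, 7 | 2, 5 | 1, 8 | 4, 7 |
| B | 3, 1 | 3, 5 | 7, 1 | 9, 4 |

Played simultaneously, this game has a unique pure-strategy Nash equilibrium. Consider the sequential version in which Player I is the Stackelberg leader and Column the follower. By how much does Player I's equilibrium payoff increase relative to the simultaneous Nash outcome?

2

Solve by backward induction (Player I leads).
- T → Column plays Z (best of 1, 3, 1, 5); Player I gets 5.
- M → Column plays Y (best of 7, 5, 8, 7); Player I gets 1.
- B → Column plays X (best of 1, 5, 1, 4); Player I gets 3.
Player I's induced payoffs are 5, 1, 3, so Player I commits to T. Subgame-perfect outcome: (T, Z) with payoffs (5, 5).
Now find the simultaneous Nash equilibrium.
Player I's best replies: W→M; X→B; Y→T; Z→B.
Column's best replies: T→Z; M→Y; B→X.
The unique mutual best reply is (B, X), giving (3, 5).
Player I's commitment gain: 5 − 3 = 2.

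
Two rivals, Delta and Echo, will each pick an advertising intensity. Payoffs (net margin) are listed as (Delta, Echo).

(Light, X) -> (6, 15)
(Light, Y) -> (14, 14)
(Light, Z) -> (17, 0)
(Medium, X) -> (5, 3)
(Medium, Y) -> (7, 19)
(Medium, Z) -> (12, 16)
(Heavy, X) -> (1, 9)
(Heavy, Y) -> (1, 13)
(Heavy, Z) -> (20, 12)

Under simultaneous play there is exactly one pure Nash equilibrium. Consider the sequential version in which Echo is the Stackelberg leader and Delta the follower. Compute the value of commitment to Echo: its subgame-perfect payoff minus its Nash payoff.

0

Delta best-responds to each possible Echo move:
- X: Delta compares 6, 5, 1 and picks Light; Echo would get 15.
- Y: Delta compares 14, 7, 1 and picks Light; Echo would get 14.
- Z: Delta compares 17, 12, 20 and picks Heavy; Echo would get 12.
Echo's induced payoffs are 15, 14, 12, so Echo commits to X. Subgame-perfect outcome: (Light, X) with payoffs (6, 15).
Under simultaneous play:
Delta's best replies: X→Light; Y→Light; Z→Heavy.
Echo's best replies: Light→X; Medium→Y; Heavy→Y.
Only (Light, X) has each player best-responding; Nash payoffs (6, 15).
Echo's commitment gain: 15 − 15 = 0.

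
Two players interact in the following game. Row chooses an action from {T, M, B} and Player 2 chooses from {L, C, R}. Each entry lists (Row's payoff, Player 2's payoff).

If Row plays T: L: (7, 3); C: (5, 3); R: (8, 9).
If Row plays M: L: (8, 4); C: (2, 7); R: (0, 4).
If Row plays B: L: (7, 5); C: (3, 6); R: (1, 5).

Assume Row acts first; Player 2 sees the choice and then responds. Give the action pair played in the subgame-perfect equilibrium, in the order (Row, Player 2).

(T, R)

Solve by backward induction (Row leads).
- T: Player 2 compares 3, 3, 9 and picks R; Row would get 8.
- M: Player 2 compares 4, 7, 4 and picks C; Row would get 2.
- B: Player 2 compares 5, 6, 5 and picks C; Row would get 3.
Row's induced payoffs are 8, 2, 3, so Row commits to T. Subgame-perfect outcome: (T, R) with payoffs (8, 9).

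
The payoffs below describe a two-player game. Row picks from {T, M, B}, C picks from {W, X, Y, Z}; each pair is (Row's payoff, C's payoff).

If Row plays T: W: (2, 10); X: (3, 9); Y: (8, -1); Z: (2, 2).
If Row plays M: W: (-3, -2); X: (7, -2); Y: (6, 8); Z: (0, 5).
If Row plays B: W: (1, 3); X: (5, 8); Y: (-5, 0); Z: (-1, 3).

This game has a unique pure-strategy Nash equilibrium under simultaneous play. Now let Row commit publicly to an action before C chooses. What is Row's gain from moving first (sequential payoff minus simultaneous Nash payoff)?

4

Work backward from C's decision.
- T → C plays W (best of 10, 9, -1, 2); Row gets 2.
- M → C plays Y (best of -2, -2, 8, 5); Row gets 6.
- B → C plays X (best of 3, 8, 0, 3); Row gets 5.
Row's induced payoffs are 2, 6, 5, so Row commits to M. Subgame-perfect outcome: (M, Y) with payoffs (6, 8).
Under simultaneous play:
Row's best replies: W→T; X→M; Y→T; Z→T.
C's best replies: T→W; M→Y; B→X.
The unique mutual best reply is (T, W), giving (2, 10).
Row's commitment gain: 6 − 2 = 4.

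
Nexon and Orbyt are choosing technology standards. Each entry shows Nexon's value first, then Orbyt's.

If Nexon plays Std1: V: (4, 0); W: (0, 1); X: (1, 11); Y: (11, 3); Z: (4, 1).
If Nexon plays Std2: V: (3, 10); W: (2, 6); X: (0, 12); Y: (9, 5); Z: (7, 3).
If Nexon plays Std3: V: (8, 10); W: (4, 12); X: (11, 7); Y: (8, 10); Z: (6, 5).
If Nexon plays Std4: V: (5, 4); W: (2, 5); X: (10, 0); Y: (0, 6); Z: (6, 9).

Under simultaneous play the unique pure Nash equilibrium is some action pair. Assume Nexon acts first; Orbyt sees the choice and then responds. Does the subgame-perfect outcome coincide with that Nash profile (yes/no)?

no

Work backward from Orbyt's decision.
- Std1: Orbyt compares 0, 1, 11, 3, 1 and picks X; Nexon would get 1.
- Std2: Orbyt compares 10, 6, 12, 5, 3 and picks X; Nexon would get 0.
- Std3: Orbyt compares 10, 12, 7, 10, 5 and picks W; Nexon would get 4.
- Std4: Orbyt compares 4, 5, 0, 6, 9 and picks Z; Nexon would get 6.
Among 1, 0, 4, 6, the best is 6 at Std4. Subgame-perfect outcome: (Std4, Z) with payoffs (6, 9).
Under simultaneous play:
Nexon's best replies: V→Std3; W→Std3; X→Std3; Y→Std1; Z→Std2.
Orbyt's best replies: Std1→X; Std2→X; Std3→W; Std4→Z.
The unique mutual best reply is (Std3, W), giving (4, 12).
Sequential outcome (Std4, Z) differs from the Nash profile (Std3, W).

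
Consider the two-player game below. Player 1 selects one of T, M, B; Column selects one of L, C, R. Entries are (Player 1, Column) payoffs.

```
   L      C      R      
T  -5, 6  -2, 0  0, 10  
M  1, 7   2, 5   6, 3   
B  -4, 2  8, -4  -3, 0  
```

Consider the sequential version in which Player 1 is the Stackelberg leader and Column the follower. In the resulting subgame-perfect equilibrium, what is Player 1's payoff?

Solve by backward induction (Player 1 leads).
- T: BR = R, leader payoff 0.
- M: BR = L, leader payoff 1.
- B: BR = L, leader payoff -4.
Among 0, 1, -4, the best is 1 at M. Subgame-perfect outcome: (M, L) with payoffs (1, 7).

1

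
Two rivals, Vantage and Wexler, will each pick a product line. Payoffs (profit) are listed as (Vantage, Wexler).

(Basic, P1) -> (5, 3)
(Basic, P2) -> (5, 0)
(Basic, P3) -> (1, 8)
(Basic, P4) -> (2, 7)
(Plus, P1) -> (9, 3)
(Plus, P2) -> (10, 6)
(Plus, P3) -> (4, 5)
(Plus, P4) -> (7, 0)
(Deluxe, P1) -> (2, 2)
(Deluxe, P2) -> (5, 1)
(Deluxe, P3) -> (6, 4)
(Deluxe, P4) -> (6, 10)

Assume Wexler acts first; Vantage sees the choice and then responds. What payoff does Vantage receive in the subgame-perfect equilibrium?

Work backward from Vantage's decision.
- P1: BR = Plus, leader payoff 3.
- P2: BR = Plus, leader payoff 6.
- P3: BR = Deluxe, leader payoff 4.
- P4: BR = Plus, leader payoff 0.
Wexler's induced payoffs are 3, 6, 4, 0, so Wexler commits to P2. Subgame-perfect outcome: (Plus, P2) with payoffs (10, 6).

10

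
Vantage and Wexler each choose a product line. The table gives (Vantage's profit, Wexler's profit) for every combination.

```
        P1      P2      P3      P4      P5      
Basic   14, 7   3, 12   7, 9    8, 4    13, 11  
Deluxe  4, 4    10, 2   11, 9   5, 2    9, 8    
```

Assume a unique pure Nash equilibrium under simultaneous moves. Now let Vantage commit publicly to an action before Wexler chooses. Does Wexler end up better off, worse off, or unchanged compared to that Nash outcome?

unchanged

Wexler best-responds to each possible Vantage move:
- Basic → Wexler plays P2 (best of 7, 12, 9, 4, 11); Vantage gets 3.
- Deluxe → Wexler plays P3 (best of 4, 2, 9, 2, 8); Vantage gets 11.
Maximizing over 3, 11, Vantage chooses Deluxe. Subgame-perfect outcome: (Deluxe, P3) with payoffs (11, 9).
For the simultaneous game, intersect best replies.
Vantage's best replies: P1→Basic; P2→Deluxe; P3→Deluxe; P4→Basic; P5→Basic.
Wexler's best replies: Basic→P2; Deluxe→P3.
The unique mutual best reply is (Deluxe, P3), giving (11, 9).
Wexler earns 9 sequentially versus 9 at the Nash outcome: unchanged.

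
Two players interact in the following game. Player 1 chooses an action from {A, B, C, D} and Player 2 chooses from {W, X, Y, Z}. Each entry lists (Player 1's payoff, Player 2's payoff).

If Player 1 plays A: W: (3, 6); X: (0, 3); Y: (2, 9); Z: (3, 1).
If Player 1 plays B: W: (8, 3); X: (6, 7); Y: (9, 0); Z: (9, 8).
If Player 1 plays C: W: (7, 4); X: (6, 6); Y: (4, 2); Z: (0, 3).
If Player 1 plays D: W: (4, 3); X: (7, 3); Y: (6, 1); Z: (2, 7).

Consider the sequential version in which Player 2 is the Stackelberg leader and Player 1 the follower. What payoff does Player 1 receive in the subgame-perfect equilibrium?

Backward induction with Player 2 moving first.
- W → Player 1 plays B (best of 3, 8, 7, 4); Player 2 gets 3.
- X → Player 1 plays D (best of 0, 6, 6, 7); Player 2 gets 3.
- Y → Player 1 plays B (best of 2, 9, 4, 6); Player 2 gets 0.
- Z → Player 1 plays B (best of 3, 9, 0, 2); Player 2 gets 8.
Player 2's induced payoffs are 3, 3, 0, 8, so Player 2 commits to Z. Subgame-perfect outcome: (B, Z) with payoffs (9, 8).

9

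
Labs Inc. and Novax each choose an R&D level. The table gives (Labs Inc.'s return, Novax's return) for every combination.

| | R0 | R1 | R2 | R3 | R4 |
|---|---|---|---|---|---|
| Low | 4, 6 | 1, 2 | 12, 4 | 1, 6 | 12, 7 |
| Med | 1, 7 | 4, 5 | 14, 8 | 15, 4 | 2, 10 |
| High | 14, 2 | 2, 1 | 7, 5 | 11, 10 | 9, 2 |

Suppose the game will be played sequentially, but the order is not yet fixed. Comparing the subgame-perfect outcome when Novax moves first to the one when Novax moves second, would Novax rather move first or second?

If Labs Inc. leads: Novax's best replies are Low→R4, Med→R4, High→R3; Labs Inc.'s induced payoffs 12, 2, 11; outcome (Low, R4), payoffs (12, 7).
If Novax leads: Labs Inc.'s best replies are R0→High, R1→Med, R2→Med, R3→Med, R4→Low; Novax's induced payoffs 2, 5, 8, 4, 7; outcome (Med, R2), payoffs (14, 8).
Novax gets 8 moving first and 7 moving second, so Novax prefers to move first.

first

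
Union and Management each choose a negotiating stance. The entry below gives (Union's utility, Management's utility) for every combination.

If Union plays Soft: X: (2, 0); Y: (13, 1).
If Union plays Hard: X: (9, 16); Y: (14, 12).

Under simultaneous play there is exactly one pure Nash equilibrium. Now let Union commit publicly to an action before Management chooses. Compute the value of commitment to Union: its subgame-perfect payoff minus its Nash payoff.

Solve by backward induction (Union leads).
- Soft: BR = Y, leader payoff 13.
- Hard: BR = X, leader payoff 9.
Among 13, 9, the best is 13 at Soft. Subgame-perfect outcome: (Soft, Y) with payoffs (13, 1).
For the simultaneous game, intersect best replies.
Union's best replies: X→Hard; Y→Hard.
Management's best replies: Soft→Y; Hard→X.
Only (Hard, X) has each player best-responding; Nash payoffs (9, 16).
Union's commitment gain: 13 − 9 = 4.

4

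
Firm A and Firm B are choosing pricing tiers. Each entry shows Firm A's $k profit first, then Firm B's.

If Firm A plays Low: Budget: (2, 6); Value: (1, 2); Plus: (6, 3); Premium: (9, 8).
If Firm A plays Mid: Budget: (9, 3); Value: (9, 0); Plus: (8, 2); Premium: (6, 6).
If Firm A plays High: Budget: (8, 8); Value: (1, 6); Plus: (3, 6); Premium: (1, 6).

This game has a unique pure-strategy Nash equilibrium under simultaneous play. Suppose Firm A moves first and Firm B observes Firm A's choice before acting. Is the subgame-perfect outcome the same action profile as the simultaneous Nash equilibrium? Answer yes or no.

yes

Work backward from Firm B's decision.
- Low: Firm B compares 6, 2, 3, 8 and picks Premium; Firm A would get 9.
- Mid: Firm B compares 3, 0, 2, 6 and picks Premium; Firm A would get 6.
- High: Firm B compares 8, 6, 6, 6 and picks Budget; Firm A would get 8.
Firm A's induced payoffs are 9, 6, 8, so Firm A commits to Low. Subgame-perfect outcome: (Low, Premium) with payoffs (9, 8).
For the simultaneous game, intersect best replies.
Firm A's best replies: Budget→Mid; Value→Mid; Plus→Mid; Premium→Low.
Firm B's best replies: Low→Premium; Mid→Premium; High→Budget.
Only (Low, Premium) has each player best-responding; Nash payoffs (9, 8).
Sequential outcome (Low, Premium) coincides with the Nash profile (Low, Premium).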